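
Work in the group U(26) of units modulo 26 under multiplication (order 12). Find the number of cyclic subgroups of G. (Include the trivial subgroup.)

6

A cyclic subgroup of order d is generated by each of its φ(d) elements of order d, so the cyclic subgroups of order d number (#elements of order d)/φ(d).
Cyclic subgroups by order — order 1: 1; order 2: 1; order 3: 1; order 4: 1; order 6: 1; order 12: 1.
Total: 6.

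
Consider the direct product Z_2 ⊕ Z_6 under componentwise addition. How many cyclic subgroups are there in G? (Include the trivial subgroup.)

8

Group the elements of G by the cyclic subgroup they generate; each cyclic subgroup of order d accounts for φ(d) elements.
Cyclic subgroups by order — order 1: 1; order 2: 3; order 3: 1; order 6: 3.
Total: 8.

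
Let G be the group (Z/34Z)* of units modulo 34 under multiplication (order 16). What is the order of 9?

Compute successive powers of 9 mod 34: 9, 13, 15, 33, 25, 21, 19, 1; 9^8 ≡ 1 (mod 34).
So |⟨9⟩| = 8.

8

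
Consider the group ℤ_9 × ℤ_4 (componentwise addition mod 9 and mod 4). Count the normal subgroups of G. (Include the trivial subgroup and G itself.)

9

G is abelian, so every subgroup is normal.
G has 9 subgroups in total, hence 9 normal subgroups.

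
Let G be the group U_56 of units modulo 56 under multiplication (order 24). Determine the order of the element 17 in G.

6

Compute successive powers of 17 mod 56: 17, 9, 41, 25, 33, 1; 17^6 ≡ 1 (mod 56).
So |⟨17⟩| = 6.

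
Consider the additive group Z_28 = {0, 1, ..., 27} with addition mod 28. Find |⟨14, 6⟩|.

|⟨14⟩| = 2 and |⟨6⟩| = 14, so |H| is a multiple of lcm(2, 14) = 14 and divides |G| = 28.
Closing under the operation: H = {0, 2, 4, 6, 8, 10, 12, 14, 16, 18, 20, 22, 24, 26}, so |H| = 14.

14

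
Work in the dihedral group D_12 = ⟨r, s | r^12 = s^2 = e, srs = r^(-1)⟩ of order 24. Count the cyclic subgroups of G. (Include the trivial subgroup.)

18

A cyclic subgroup of order d is generated by each of its φ(d) elements of order d, so the cyclic subgroups of order d number (#elements of order d)/φ(d).
Cyclic subgroups by order — order 1: 1; order 2: 13; order 3: 1; order 4: 1; order 6: 1; order 12: 1.
Total: 18.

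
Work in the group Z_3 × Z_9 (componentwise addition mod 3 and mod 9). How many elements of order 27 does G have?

0

An element (a,b) has order lcm(ord(a), ord(b)); count pairs with lcm equal to 27.
Enumerating gives 0 such elements.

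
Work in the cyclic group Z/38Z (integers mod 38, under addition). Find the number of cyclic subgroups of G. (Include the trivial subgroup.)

A cyclic subgroup of order d is generated by each of its φ(d) elements of order d, so the cyclic subgroups of order d number (#elements of order d)/φ(d).
Cyclic subgroups by order — order 1: 1; order 2: 1; order 19: 1; order 38: 1.
Total: 4.

4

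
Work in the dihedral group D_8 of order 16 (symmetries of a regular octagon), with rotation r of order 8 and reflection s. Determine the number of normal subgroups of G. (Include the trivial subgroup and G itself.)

G has 19 subgroups. Checking conjugation-invariance by order — order 1: 1/1 normal; order 2: 1/9 normal; order 4: 1/5 normal; order 8: 3/3 normal; order 16: 1/1 normal.
Total normal subgroups: 7.

7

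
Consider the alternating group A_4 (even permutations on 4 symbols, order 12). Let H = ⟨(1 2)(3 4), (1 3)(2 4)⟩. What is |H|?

4

|⟨(1 2)(3 4)⟩| = 2 and |⟨(1 3)(2 4)⟩| = 2, so |H| is a multiple of lcm(2, 2) = 2 and divides |G| = 12.
Closing under the operation: H = {e, (1 2)(3 4), (1 3)(2 4), (1 4)(2 3)}, so |H| = 4.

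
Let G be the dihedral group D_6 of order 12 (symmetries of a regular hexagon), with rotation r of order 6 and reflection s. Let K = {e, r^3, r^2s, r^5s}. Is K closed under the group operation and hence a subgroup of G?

|K| = 4 divides |G| = 12, consistent with Lagrange.
K contains the identity, every element's inverse is in K, and K is closed under ·: it is a subgroup.

Yes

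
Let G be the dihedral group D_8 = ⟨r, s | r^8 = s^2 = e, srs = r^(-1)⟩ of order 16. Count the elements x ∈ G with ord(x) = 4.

2

The elements of order 4 are: r^2, r^6.
That's 2.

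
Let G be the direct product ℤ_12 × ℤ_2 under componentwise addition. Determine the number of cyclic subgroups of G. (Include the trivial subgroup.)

12

A cyclic subgroup of order d is generated by each of its φ(d) elements of order d, so the cyclic subgroups of order d number (#elements of order d)/φ(d).
Cyclic subgroups by order — order 1: 1; order 2: 3; order 3: 1; order 4: 2; order 6: 3; order 12: 2.
Total: 12.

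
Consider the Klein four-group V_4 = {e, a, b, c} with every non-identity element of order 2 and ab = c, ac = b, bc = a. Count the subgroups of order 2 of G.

3

|G| = 4 and 2 | 4, so subgroups of order 2 are possible by Lagrange.
The subgroups of order 2 are: {e, a}; {e, b}; {e, c}.
So G has 3 subgroups of order 2.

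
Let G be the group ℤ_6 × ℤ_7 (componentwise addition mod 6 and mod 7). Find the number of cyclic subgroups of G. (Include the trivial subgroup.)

8

Each element a generates a cyclic subgroup ⟨a⟩; distinct elements may generate the same one (a cyclic group of order d has φ(d) generators).
Cyclic subgroups by order — order 1: 1; order 2: 1; order 3: 1; order 6: 1; order 7: 1; order 14: 1; order 21: 1; order 42: 1.
Total: 8.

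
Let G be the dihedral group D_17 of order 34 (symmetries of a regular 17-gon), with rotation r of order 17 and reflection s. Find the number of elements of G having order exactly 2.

17

Enumerating element orders in G gives 17 elements of order 2.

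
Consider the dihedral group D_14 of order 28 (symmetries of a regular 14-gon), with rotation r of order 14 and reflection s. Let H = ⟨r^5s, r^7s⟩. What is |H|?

14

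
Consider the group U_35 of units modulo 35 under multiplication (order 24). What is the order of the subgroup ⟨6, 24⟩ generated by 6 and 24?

|⟨6⟩| = 2 and |⟨24⟩| = 6, so |H| is a multiple of lcm(2, 6) = 6 and divides |G| = 24.
Closing under the operation: H = {1, 4, 6, 9, 11, 16, 19, 24, 26, 29, 31, 34}, so |H| = 12.

12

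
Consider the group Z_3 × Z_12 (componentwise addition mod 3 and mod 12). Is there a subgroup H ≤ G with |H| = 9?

9 | 36. A subgroup of order 9 is {(0,0), (0,4), (0,8), (1,0), (1,4), (1,8), (2,0), (2,4), (2,8)}.

Yes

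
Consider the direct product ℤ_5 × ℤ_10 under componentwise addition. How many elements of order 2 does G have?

1

An element (a,b) has order lcm(ord(a), ord(b)); count pairs with lcm equal to 2.
Enumerating gives 1 such elements.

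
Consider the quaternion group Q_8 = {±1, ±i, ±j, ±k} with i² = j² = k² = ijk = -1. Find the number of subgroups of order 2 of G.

1

|G| = 8 and 2 | 8, so subgroups of order 2 are possible by Lagrange.
The subgroups of order 2 are: {1, -1}.
So G has 1 subgroup of order 2.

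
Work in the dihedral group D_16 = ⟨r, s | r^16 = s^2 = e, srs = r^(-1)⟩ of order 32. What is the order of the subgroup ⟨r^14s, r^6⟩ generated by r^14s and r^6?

|⟨r^14s⟩| = 2 and |⟨r^6⟩| = 8, so |H| is a multiple of lcm(2, 8) = 8 and divides |G| = 32.
Closing under the operation: H = {e, r^2, r^4, r^6, r^8, r^10, r^12, r^14, s, r^2s, r^4s, r^6s, r^8s, r^10s, r^12s, r^14s}, so |H| = 16.

16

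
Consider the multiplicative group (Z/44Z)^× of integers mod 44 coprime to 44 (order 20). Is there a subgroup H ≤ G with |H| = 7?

No

7 does not divide |G| = 20, so by Lagrange no subgroup of order 7 exists.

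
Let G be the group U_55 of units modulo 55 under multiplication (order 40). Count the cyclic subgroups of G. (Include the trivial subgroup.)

12

A cyclic subgroup of order d is generated by each of its φ(d) elements of order d, so the cyclic subgroups of order d number (#elements of order d)/φ(d).
Cyclic subgroups by order — order 1: 1; order 2: 3; order 4: 2; order 5: 1; order 10: 3; order 20: 2.
Total: 12.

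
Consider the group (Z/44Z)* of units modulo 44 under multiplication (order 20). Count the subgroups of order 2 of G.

3

|G| = 20 and 2 | 20, so subgroups of order 2 are possible by Lagrange.
The subgroups of order 2 are: {1, 21}; {1, 23}; {1, 43}.
So G has 3 subgroups of order 2.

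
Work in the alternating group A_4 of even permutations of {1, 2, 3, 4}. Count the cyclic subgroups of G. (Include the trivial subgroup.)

8

Each element a generates a cyclic subgroup ⟨a⟩; distinct elements may generate the same one (a cyclic group of order d has φ(d) generators).
Cyclic subgroups by order — order 1: 1; order 2: 3; order 3: 4.
Total: 8.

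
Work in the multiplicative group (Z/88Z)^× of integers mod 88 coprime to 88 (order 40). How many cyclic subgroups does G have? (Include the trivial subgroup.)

16

A cyclic subgroup of order d is generated by each of its φ(d) elements of order d, so the cyclic subgroups of order d number (#elements of order d)/φ(d).
Cyclic subgroups by order — order 1: 1; order 2: 7; order 5: 1; order 10: 7.
Total: 16.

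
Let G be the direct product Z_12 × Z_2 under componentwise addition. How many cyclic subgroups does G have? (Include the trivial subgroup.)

12

Each element a generates a cyclic subgroup ⟨a⟩; distinct elements may generate the same one (a cyclic group of order d has φ(d) generators).
Cyclic subgroups by order — order 1: 1; order 2: 3; order 3: 1; order 4: 2; order 6: 3; order 12: 2.
Total: 12.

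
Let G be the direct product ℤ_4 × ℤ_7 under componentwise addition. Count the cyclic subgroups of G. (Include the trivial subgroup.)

6

A cyclic subgroup of order d is generated by each of its φ(d) elements of order d, so the cyclic subgroups of order d number (#elements of order d)/φ(d).
Cyclic subgroups by order — order 1: 1; order 2: 1; order 4: 1; order 7: 1; order 14: 1; order 28: 1.
Total: 6.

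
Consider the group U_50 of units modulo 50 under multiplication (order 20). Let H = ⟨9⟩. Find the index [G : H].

2

|⟨9⟩| = 10 and |G| = 20.
By Lagrange, [G : H] = |G|/|H| = 20/10 = 2.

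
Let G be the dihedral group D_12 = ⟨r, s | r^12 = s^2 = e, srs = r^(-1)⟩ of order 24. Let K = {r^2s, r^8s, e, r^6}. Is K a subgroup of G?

|K| = 4 divides |G| = 24, consistent with Lagrange.
K contains the identity, every element's inverse is in K, and K is closed under ·: it is a subgroup.

Yes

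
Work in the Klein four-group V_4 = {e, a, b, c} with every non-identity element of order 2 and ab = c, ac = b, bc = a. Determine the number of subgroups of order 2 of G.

3

|G| = 4 and 2 | 4, so subgroups of order 2 are possible by Lagrange.
The subgroups of order 2 are: {e, a}; {e, b}; {e, c}.
So G has 3 subgroups of order 2.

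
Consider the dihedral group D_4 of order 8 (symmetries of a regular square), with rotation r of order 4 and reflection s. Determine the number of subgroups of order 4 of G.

|G| = 8 and 4 | 8, so subgroups of order 4 are possible by Lagrange.
The subgroups of order 4 are: {e, r, r^2, r^3}; {e, r^2, s, r^2s}; {e, r^2, rs, r^3s}.
So G has 3 subgroups of order 4.

3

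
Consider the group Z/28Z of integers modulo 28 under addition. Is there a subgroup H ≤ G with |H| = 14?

14 | 28. A subgroup of order 14 is {0, 2, 4, 6, 8, 10, 12, 14, 16, 18, 20, 22, 24, 26}.

Yes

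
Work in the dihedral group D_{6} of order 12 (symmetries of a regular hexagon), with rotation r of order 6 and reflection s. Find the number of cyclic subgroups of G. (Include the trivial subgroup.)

Group the elements of G by the cyclic subgroup they generate; each cyclic subgroup of order d accounts for φ(d) elements.
Cyclic subgroups by order — order 1: 1; order 2: 7; order 3: 1; order 6: 1.
Total: 10.

10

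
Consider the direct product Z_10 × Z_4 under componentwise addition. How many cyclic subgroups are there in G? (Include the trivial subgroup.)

A cyclic subgroup of order d is generated by each of its φ(d) elements of order d, so the cyclic subgroups of order d number (#elements of order d)/φ(d).
Cyclic subgroups by order — order 1: 1; order 2: 3; order 4: 2; order 5: 1; order 10: 3; order 20: 2.
Total: 12.

12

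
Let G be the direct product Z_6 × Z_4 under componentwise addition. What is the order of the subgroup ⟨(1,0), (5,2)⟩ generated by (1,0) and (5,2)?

12

|⟨(1,0)⟩| = 6 and |⟨(5,2)⟩| = 6, so |H| is a multiple of lcm(6, 6) = 6 and divides |G| = 24.
Closing under the operation: H = {(0,0), (0,2), (1,0), (1,2), (2,0), (2,2), (3,0), (3,2), (4,0), (4,2), (5,0), (5,2)}, so |H| = 12.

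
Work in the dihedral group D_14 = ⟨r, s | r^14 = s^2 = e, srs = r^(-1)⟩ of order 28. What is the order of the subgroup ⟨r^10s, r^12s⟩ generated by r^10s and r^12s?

14

|⟨r^10s⟩| = 2 and |⟨r^12s⟩| = 2, so |H| is a multiple of lcm(2, 2) = 2 and divides |G| = 28.
Closing under the operation: H = {e, r^2, r^4, r^6, r^8, r^10, r^12, s, r^2s, r^4s, r^6s, r^8s, r^10s, r^12s}, so |H| = 14.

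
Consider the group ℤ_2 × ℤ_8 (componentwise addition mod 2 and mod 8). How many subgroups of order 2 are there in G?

3

|G| = 16 and 2 | 16, so subgroups of order 2 are possible by Lagrange.
The subgroups of order 2 are: {(0,0), (0,4)}; {(0,0), (1,0)}; {(0,0), (1,4)}.
So G has 3 subgroups of order 2.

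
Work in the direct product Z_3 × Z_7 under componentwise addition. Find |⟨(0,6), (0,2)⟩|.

7

|⟨(0,6)⟩| = 7 and |⟨(0,2)⟩| = 7, so |H| is a multiple of lcm(7, 7) = 7 and divides |G| = 21.
Closing under the operation: H = {(0,0), (0,1), (0,2), (0,3), (0,4), (0,5), (0,6)}, so |H| = 7.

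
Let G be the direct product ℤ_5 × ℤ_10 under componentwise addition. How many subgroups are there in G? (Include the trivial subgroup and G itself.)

16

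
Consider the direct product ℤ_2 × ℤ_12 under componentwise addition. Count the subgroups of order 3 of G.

|G| = 24 and 3 | 24, so subgroups of order 3 are possible by Lagrange.
The subgroups of order 3 are: {(0,0), (0,4), (0,8)}.
So G has 1 subgroup of order 3.

1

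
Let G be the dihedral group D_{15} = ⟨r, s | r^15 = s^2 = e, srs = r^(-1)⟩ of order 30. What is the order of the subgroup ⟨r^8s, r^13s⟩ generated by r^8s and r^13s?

6

|⟨r^8s⟩| = 2 and |⟨r^13s⟩| = 2, so |H| is a multiple of lcm(2, 2) = 2 and divides |G| = 30.
Closing under the operation: H = {e, r^5, r^10, r^3s, r^8s, r^13s}, so |H| = 6.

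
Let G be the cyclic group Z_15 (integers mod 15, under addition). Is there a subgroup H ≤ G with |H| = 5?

5 | 15. A subgroup of order 5 is {0, 3, 6, 9, 12}.

Yes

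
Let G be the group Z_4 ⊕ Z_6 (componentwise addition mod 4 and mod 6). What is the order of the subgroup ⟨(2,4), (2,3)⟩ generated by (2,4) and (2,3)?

12

|⟨(2,4)⟩| = 6 and |⟨(2,3)⟩| = 2, so |H| is a multiple of lcm(6, 2) = 6 and divides |G| = 24.
Closing under the operation: H = {(0,0), (0,1), (0,2), (0,3), (0,4), (0,5), (2,0), (2,1), (2,2), (2,3), (2,4), (2,5)}, so |H| = 12.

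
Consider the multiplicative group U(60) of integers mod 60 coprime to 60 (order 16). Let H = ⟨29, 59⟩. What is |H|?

4

|⟨29⟩| = 2 and |⟨59⟩| = 2, so |H| is a multiple of lcm(2, 2) = 2 and divides |G| = 16.
Closing under the operation: H = {1, 29, 31, 59}, so |H| = 4.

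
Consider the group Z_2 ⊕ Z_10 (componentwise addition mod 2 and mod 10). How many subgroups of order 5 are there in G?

|G| = 20 and 5 | 20, so subgroups of order 5 are possible by Lagrange.
The subgroups of order 5 are: {(0,0), (0,2), (0,4), (0,6), (0,8)}.
So G has 1 subgroup of order 5.

1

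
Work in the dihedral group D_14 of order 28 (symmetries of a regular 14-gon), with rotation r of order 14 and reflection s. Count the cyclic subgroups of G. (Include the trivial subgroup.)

18

Each element a generates a cyclic subgroup ⟨a⟩; distinct elements may generate the same one (a cyclic group of order d has φ(d) generators).
Cyclic subgroups by order — order 1: 1; order 2: 15; order 7: 1; order 14: 1.
Total: 18.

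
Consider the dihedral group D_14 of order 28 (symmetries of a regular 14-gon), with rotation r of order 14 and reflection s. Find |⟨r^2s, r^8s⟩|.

14

|⟨r^2s⟩| = 2 and |⟨r^8s⟩| = 2, so |H| is a multiple of lcm(2, 2) = 2 and divides |G| = 28.
Closing under the operation: H = {e, r^2, r^4, r^6, r^8, r^10, r^12, s, r^2s, r^4s, r^6s, r^8s, r^10s, r^12s}, so |H| = 14.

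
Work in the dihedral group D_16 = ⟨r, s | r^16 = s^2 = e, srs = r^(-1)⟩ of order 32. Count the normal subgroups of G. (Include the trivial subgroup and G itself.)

8

G has 36 subgroups. Checking conjugation-invariance by order — order 1: 1/1 normal; order 2: 1/17 normal; order 4: 1/9 normal; order 8: 1/5 normal; order 16: 3/3 normal; order 32: 1/1 normal.
Total normal subgroups: 8.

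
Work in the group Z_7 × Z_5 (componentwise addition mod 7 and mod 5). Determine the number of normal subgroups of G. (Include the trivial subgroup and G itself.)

4

G is abelian, so every subgroup is normal.
G has 4 subgroups in total, hence 4 normal subgroups.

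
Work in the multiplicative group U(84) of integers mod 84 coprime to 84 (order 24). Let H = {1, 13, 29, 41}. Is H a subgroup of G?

Yes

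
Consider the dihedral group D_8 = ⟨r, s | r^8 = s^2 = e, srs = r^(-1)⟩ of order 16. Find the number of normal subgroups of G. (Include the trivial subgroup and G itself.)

7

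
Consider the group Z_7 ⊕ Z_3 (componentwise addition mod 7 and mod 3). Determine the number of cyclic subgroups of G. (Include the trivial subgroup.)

Group the elements of G by the cyclic subgroup they generate; each cyclic subgroup of order d accounts for φ(d) elements.
Cyclic subgroups by order — order 1: 1; order 3: 1; order 7: 1; order 21: 1.
Total: 4.

4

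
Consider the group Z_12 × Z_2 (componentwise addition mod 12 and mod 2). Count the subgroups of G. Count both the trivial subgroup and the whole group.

|G| = 24, so by Lagrange every subgroup order divides 24. Divisors: 1, 2, 3, 4, 6, 8, 12, 24.
Subgroups by order — order 1: 1; order 2: 3; order 3: 1; order 4: 3; order 6: 3; order 8: 1; order 12: 3; order 24: 1.
Total: 1 + 3 + 1 + 3 + 3 + 1 + 3 + 1 = 16.

16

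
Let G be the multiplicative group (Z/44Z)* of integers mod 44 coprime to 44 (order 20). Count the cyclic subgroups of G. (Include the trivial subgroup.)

Group the elements of G by the cyclic subgroup they generate; each cyclic subgroup of order d accounts for φ(d) elements.
Cyclic subgroups by order — order 1: 1; order 2: 3; order 5: 1; order 10: 3.
Total: 8.

8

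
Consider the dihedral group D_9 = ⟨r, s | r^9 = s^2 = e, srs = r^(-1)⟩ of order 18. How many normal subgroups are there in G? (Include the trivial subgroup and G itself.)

4

G has 16 subgroups. Checking conjugation-invariance by order — order 1: 1/1 normal; order 2: 0/9 normal; order 3: 1/1 normal; order 6: 0/3 normal; order 9: 1/1 normal; order 18: 1/1 normal.
Total normal subgroups: 4.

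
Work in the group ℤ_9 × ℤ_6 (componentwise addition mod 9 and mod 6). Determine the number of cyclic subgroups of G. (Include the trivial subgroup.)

16

Each element a generates a cyclic subgroup ⟨a⟩; distinct elements may generate the same one (a cyclic group of order d has φ(d) generators).
Cyclic subgroups by order — order 1: 1; order 2: 1; order 3: 4; order 6: 4; order 9: 3; order 18: 3.
Total: 16.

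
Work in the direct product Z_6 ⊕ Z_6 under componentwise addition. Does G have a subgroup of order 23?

No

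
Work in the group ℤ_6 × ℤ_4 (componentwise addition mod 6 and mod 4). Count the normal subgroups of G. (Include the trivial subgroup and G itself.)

16

G is abelian, so every subgroup is normal.
G has 16 subgroups in total, hence 16 normal subgroups.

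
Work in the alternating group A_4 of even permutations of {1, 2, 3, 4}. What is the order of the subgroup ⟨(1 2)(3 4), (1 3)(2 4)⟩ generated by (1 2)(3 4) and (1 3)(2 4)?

|⟨(1 2)(3 4)⟩| = 2 and |⟨(1 3)(2 4)⟩| = 2, so |H| is a multiple of lcm(2, 2) = 2 and divides |G| = 12.
Closing under the operation: H = {e, (1 2)(3 4), (1 3)(2 4), (1 4)(2 3)}, so |H| = 4.

4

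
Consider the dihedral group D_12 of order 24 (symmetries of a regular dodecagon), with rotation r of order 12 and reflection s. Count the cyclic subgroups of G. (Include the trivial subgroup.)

18

A cyclic subgroup of order d is generated by each of its φ(d) elements of order d, so the cyclic subgroups of order d number (#elements of order d)/φ(d).
Cyclic subgroups by order — order 1: 1; order 2: 13; order 3: 1; order 4: 1; order 6: 1; order 12: 1.
Total: 18.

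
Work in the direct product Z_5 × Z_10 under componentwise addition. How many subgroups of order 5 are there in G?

6

|G| = 50 and 5 | 50, so subgroups of order 5 are possible by Lagrange.
The subgroups of order 5 are: {(0,0), (0,2), (0,4), (0,6), (0,8)}; {(0,0), (1,0), (2,0), (3,0), (4,0)}; {(0,0), (1,2), (2,4), (3,6), (4,8)}; {(0,0), (1,4), (2,8), (3,2), (4,6)}; … (6 in all).
So G has 6 subgroups of order 5.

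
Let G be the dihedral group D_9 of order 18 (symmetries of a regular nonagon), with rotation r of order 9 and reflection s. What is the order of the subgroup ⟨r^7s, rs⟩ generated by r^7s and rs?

|⟨r^7s⟩| = 2 and |⟨rs⟩| = 2, so |H| is a multiple of lcm(2, 2) = 2 and divides |G| = 18.
Closing under the operation: H = {e, r^3, r^6, rs, r^4s, r^7s}, so |H| = 6.

6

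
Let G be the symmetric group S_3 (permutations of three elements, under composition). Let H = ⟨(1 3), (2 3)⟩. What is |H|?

|⟨(1 3)⟩| = 2 and |⟨(2 3)⟩| = 2, so |H| is a multiple of lcm(2, 2) = 2 and divides |G| = 6.
Closing {(1 3), (2 3)} under the group operation gives all of G, so |H| = 6.

6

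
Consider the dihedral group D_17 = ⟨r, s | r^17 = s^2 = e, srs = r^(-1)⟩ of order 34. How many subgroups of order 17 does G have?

|G| = 34 and 17 | 34, so subgroups of order 17 are possible by Lagrange.
The subgroups of order 17 are: {e, r, r^2, r^3, r^4, r^5, r^6, r^7, r^8, r^9, r^10, r^11, r^12, r^13, r^14, r^15, r^16}.
So G has 1 subgroup of order 17.

1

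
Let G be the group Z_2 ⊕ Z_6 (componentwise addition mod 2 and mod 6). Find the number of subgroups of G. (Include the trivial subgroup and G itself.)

|G| = 12, so by Lagrange every subgroup order divides 12. Divisors: 1, 2, 3, 4, 6, 12.
Subgroups by order — order 1: 1; order 2: 3; order 3: 1; order 4: 1; order 6: 3; order 12: 1.
Total: 1 + 3 + 1 + 1 + 3 + 1 = 10.

10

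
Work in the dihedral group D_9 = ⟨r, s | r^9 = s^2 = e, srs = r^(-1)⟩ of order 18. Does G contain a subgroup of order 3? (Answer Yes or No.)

3 | 18. A subgroup of order 3 is {e, r^3, r^6}.

Yes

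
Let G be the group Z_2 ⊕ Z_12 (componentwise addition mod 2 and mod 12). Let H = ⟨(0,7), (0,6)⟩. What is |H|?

12

|⟨(0,7)⟩| = 12 and |⟨(0,6)⟩| = 2, so |H| is a multiple of lcm(12, 2) = 12 and divides |G| = 24.
Closing under the operation: H = {(0,0), (0,1), (0,2), (0,3), (0,4), (0,5), (0,6), (0,7), (0,8), (0,9), (0,10), (0,11)}, so |H| = 12.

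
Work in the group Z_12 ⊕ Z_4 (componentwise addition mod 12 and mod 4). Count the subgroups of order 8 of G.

3

|G| = 48 and 8 | 48, so subgroups of order 8 are possible by Lagrange.
The subgroups of order 8 are: {(0,0), (0,1), (0,2), (0,3), (6,0), (6,1), (6,2), (6,3)}; {(0,0), (0,2), (3,0), (3,2), (6,0), (6,2), (9,0), (9,2)}; {(0,0), (0,2), (3,1), (3,3), (6,0), (6,2), (9,1), (9,3)}.
So G has 3 subgroups of order 8.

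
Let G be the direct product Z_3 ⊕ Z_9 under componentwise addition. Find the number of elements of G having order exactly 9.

18

An element (a,b) has order lcm(ord(a), ord(b)); count pairs with lcm equal to 9.
Enumerating gives 18 such elements.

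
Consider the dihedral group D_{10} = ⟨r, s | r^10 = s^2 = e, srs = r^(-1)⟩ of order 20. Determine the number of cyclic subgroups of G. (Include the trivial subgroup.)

Each element a generates a cyclic subgroup ⟨a⟩; distinct elements may generate the same one (a cyclic group of order d has φ(d) generators).
Cyclic subgroups by order — order 1: 1; order 2: 11; order 5: 1; order 10: 1.
Total: 14.

14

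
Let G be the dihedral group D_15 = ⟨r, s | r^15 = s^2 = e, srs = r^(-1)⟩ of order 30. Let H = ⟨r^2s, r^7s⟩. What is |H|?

6

|⟨r^2s⟩| = 2 and |⟨r^7s⟩| = 2, so |H| is a multiple of lcm(2, 2) = 2 and divides |G| = 30.
Closing under the operation: H = {e, r^5, r^10, r^2s, r^7s, r^12s}, so |H| = 6.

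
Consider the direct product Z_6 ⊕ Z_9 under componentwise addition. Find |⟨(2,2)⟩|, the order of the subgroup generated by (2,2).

The order of (2,2) in Z_6 × Z_9 is lcm(ord(2) in Z_6, ord(2) in Z_9).
ord(2) = 3 and ord(2) = 9, so |⟨(2,2)⟩| = lcm(3, 9) = 9.

9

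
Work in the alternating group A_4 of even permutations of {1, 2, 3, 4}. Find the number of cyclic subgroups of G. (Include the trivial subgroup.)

8

A cyclic subgroup of order d is generated by each of its φ(d) elements of order d, so the cyclic subgroups of order d number (#elements of order d)/φ(d).
Cyclic subgroups by order — order 1: 1; order 2: 3; order 3: 4.
Total: 8.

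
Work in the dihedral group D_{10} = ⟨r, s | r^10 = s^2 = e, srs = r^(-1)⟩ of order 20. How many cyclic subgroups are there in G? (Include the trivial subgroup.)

14

A cyclic subgroup of order d is generated by each of its φ(d) elements of order d, so the cyclic subgroups of order d number (#elements of order d)/φ(d).
Cyclic subgroups by order — order 1: 1; order 2: 11; order 5: 1; order 10: 1.
Total: 14.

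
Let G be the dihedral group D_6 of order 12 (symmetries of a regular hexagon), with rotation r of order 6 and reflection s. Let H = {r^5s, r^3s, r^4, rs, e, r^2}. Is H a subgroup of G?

Yes

|H| = 6 divides |G| = 12, consistent with Lagrange.
H contains the identity, every element's inverse is in H, and H is closed under ·: it is a subgroup.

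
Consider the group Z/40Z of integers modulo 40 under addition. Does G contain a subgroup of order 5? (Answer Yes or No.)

Yes

5 | 40. A subgroup of order 5 is {0, 8, 16, 24, 32}.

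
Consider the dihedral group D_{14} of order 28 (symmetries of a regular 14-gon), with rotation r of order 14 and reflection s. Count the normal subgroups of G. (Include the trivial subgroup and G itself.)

7

G has 28 subgroups. Checking conjugation-invariance by order — order 1: 1/1 normal; order 2: 1/15 normal; order 4: 0/7 normal; order 7: 1/1 normal; order 14: 3/3 normal; order 28: 1/1 normal.
Total normal subgroups: 7.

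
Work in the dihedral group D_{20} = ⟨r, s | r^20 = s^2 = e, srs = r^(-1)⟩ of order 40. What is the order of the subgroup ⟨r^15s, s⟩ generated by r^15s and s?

|⟨r^15s⟩| = 2 and |⟨s⟩| = 2, so |H| is a multiple of lcm(2, 2) = 2 and divides |G| = 40.
Closing under the operation: H = {e, r^5, r^10, r^15, s, r^5s, r^10s, r^15s}, so |H| = 8.

8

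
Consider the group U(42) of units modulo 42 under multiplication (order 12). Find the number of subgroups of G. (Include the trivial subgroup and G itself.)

|G| = 12, so by Lagrange every subgroup order divides 12. Divisors: 1, 2, 3, 4, 6, 12.
Subgroups by order — order 1: 1; order 2: 3; order 3: 1; order 4: 1; order 6: 3; order 12: 1.
Total: 1 + 3 + 1 + 1 + 3 + 1 = 10.

10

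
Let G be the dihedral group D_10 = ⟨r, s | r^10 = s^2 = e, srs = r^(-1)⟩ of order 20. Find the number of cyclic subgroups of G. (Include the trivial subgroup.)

14

Group the elements of G by the cyclic subgroup they generate; each cyclic subgroup of order d accounts for φ(d) elements.
Cyclic subgroups by order — order 1: 1; order 2: 11; order 5: 1; order 10: 1.
Total: 14.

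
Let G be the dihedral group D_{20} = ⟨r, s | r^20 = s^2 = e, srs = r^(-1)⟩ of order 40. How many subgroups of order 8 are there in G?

5

|G| = 40 and 8 | 40, so subgroups of order 8 are possible by Lagrange.
The subgroups of order 8 are: {e, r^5, r^10, r^15, s, r^5s, r^10s, r^15s}; {e, r^5, r^10, r^15, rs, r^6s, r^11s, r^16s}; {e, r^5, r^10, r^15, r^2s, r^7s, r^12s, r^17s}; {e, r^5, r^10, r^15, r^3s, r^8s, r^13s, r^18s}; … (5 in all).
So G has 5 subgroups of order 8.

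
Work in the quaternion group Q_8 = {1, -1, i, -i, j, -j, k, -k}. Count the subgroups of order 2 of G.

1

|G| = 8 and 2 | 8, so subgroups of order 2 are possible by Lagrange.
The subgroups of order 2 are: {1, -1}.
So G has 1 subgroup of order 2.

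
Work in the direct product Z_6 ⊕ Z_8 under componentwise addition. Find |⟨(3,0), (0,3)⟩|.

16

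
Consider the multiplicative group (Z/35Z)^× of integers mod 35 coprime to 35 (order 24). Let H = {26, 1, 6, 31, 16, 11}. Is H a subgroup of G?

Yes

|H| = 6 divides |G| = 24, consistent with Lagrange.
H contains the identity, every element's inverse is in H, and H is closed under ·: it is a subgroup.
In fact H = ⟨26⟩.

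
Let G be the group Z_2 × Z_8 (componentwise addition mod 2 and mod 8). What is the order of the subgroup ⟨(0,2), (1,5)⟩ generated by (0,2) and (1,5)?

|⟨(0,2)⟩| = 4 and |⟨(1,5)⟩| = 8, so |H| is a multiple of lcm(4, 8) = 8 and divides |G| = 16.
Closing under the operation: H = {(0,0), (0,2), (0,4), (0,6), (1,1), (1,3), (1,5), (1,7)}, so |H| = 8.

8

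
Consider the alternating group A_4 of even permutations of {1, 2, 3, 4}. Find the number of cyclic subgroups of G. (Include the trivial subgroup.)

8

Group the elements of G by the cyclic subgroup they generate; each cyclic subgroup of order d accounts for φ(d) elements.
Cyclic subgroups by order — order 1: 1; order 2: 3; order 3: 4.
Total: 8.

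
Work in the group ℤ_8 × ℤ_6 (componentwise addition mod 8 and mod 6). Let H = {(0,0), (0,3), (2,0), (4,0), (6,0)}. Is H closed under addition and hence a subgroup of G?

|H| = 5 does not divide |G| = 48, so by Lagrange H is not a subgroup.

No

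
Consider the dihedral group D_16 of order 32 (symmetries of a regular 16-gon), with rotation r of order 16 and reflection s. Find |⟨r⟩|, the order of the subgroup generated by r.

Computing powers of r: the smallest k with (r)^k = e is k = 16.

16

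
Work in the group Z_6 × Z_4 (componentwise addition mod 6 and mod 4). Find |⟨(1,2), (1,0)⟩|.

|⟨(1,2)⟩| = 6 and |⟨(1,0)⟩| = 6, so |H| is a multiple of lcm(6, 6) = 6 and divides |G| = 24.
Closing under the operation: H = {(0,0), (0,2), (1,0), (1,2), (2,0), (2,2), (3,0), (3,2), (4,0), (4,2), (5,0), (5,2)}, so |H| = 12.

12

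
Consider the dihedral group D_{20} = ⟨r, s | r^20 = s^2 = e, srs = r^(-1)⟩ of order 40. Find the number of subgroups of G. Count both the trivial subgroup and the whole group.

48

|G| = 40, so by Lagrange every subgroup order divides 40. Divisors: 1, 2, 4, 5, 8, 10, 20, 40.
Subgroups by order — order 1: 1; order 2: 21; order 4: 11; order 5: 1; order 8: 5; order 10: 5; order 20: 3; order 40: 1.
Total: 1 + 21 + 11 + 1 + 5 + 5 + 3 + 1 = 48.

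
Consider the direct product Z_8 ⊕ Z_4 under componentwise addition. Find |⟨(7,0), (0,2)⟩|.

|⟨(7,0)⟩| = 8 and |⟨(0,2)⟩| = 2, so |H| is a multiple of lcm(8, 2) = 8 and divides |G| = 32.
Closing under the operation: H = {(0,0), (0,2), (1,0), (1,2), (2,0), (2,2), (3,0), (3,2), (4,0), (4,2), (5,0), (5,2), (6,0), (6,2), (7,0), (7,2)}, so |H| = 16.

16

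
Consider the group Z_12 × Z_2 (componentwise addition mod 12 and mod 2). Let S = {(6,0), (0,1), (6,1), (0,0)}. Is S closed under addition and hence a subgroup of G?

Yes

|S| = 4 divides |G| = 24, consistent with Lagrange.
S contains the identity, every element's inverse is in S, and S is closed under +: it is a subgroup.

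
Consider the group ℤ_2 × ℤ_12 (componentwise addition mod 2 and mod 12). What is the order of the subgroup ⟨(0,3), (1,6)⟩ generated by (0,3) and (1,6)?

8

|⟨(0,3)⟩| = 4 and |⟨(1,6)⟩| = 2, so |H| is a multiple of lcm(4, 2) = 4 and divides |G| = 24.
Closing under the operation: H = {(0,0), (0,3), (0,6), (0,9), (1,0), (1,3), (1,6), (1,9)}, so |H| = 8.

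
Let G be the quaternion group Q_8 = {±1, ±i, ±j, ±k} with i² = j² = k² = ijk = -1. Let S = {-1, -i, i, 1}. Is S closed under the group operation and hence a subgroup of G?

Yes

|S| = 4 divides |G| = 8, consistent with Lagrange.
S contains the identity, every element's inverse is in S, and S is closed under ·: it is a subgroup.
In fact S = ⟨-i⟩.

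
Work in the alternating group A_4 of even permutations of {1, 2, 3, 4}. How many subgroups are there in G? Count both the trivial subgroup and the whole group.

|G| = 12, so by Lagrange every subgroup order divides 12. Divisors: 1, 2, 3, 4, 6, 12.
Subgroups by order — order 1: 1; order 2: 3; order 3: 4; order 4: 1; order 6: 0; order 12: 1.
Total: 1 + 3 + 4 + 1 + 0 + 1 = 10.

10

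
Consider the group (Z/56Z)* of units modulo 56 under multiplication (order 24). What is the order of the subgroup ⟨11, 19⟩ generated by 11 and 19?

|⟨11⟩| = 6 and |⟨19⟩| = 6, so |H| is a multiple of lcm(6, 6) = 6 and divides |G| = 24.
Closing under the operation: H = {1, 3, 9, 11, 17, 19, 25, 27, 33, 41, 43, 51}, so |H| = 12.

12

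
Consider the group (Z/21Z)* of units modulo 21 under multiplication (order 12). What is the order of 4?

3

Compute successive powers of 4 mod 21: 4, 16, 1; 4^3 ≡ 1 (mod 21).
So |⟨4⟩| = 3.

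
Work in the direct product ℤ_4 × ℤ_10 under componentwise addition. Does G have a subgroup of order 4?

Yes

4 | 40. A subgroup of order 4 is {(0,0), (0,5), (2,0), (2,5)}.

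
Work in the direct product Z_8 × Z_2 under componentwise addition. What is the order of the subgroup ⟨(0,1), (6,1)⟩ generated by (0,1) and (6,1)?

8

|⟨(0,1)⟩| = 2 and |⟨(6,1)⟩| = 4, so |H| is a multiple of lcm(2, 4) = 4 and divides |G| = 16.
Closing under the operation: H = {(0,0), (0,1), (2,0), (2,1), (4,0), (4,1), (6,0), (6,1)}, so |H| = 8.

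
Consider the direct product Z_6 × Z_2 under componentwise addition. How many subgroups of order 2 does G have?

|G| = 12 and 2 | 12, so subgroups of order 2 are possible by Lagrange.
The subgroups of order 2 are: {(0,0), (0,1)}; {(0,0), (3,0)}; {(0,0), (3,1)}.
So G has 3 subgroups of order 2.

3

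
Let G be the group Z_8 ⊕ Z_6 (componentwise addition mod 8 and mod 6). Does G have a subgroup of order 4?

4 | 48. A subgroup of order 4 is {(0,0), (0,3), (4,0), (4,3)}.

Yes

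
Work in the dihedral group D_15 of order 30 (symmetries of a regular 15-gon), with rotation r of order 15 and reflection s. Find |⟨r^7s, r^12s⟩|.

|⟨r^7s⟩| = 2 and |⟨r^12s⟩| = 2, so |H| is a multiple of lcm(2, 2) = 2 and divides |G| = 30.
Closing under the operation: H = {e, r^5, r^10, r^2s, r^7s, r^12s}, so |H| = 6.

6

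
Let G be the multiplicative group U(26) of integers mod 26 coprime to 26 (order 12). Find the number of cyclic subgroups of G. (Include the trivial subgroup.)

Group the elements of G by the cyclic subgroup they generate; each cyclic subgroup of order d accounts for φ(d) elements.
Cyclic subgroups by order — order 1: 1; order 2: 1; order 3: 1; order 4: 1; order 6: 1; order 12: 1.
Total: 6.

6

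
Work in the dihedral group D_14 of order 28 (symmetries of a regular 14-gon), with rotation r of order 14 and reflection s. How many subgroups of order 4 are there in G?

|G| = 28 and 4 | 28, so subgroups of order 4 are possible by Lagrange.
The subgroups of order 4 are: {e, r^7, r^3s, r^10s}; {e, r^7, r^4s, r^11s}; {e, r^7, r^5s, r^12s}; {e, r^7, r^6s, r^13s}; … (7 in all).
So G has 7 subgroups of order 4.

7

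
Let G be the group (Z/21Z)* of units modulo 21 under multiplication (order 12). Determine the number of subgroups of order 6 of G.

|G| = 12 and 6 | 12, so subgroups of order 6 are possible by Lagrange.
The subgroups of order 6 are: {1, 4, 10, 13, 16, 19}; {1, 2, 4, 8, 11, 16}; {1, 4, 5, 16, 17, 20}.
So G has 3 subgroups of order 6.

3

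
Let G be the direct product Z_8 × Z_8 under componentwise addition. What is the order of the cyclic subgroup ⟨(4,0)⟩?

2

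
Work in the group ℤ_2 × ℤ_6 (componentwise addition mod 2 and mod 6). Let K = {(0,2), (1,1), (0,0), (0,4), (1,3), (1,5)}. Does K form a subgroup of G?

Yes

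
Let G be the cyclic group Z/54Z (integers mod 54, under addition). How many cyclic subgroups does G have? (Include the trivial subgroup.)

Each element a generates a cyclic subgroup ⟨a⟩; distinct elements may generate the same one (a cyclic group of order d has φ(d) generators).
Cyclic subgroups by order — order 1: 1; order 2: 1; order 3: 1; order 6: 1; order 9: 1; order 18: 1; order 27: 1; order 54: 1.
Total: 8.

8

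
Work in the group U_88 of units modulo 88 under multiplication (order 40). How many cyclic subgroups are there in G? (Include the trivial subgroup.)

16

Group the elements of G by the cyclic subgroup they generate; each cyclic subgroup of order d accounts for φ(d) elements.
Cyclic subgroups by order — order 1: 1; order 2: 7; order 5: 1; order 10: 7.
Total: 16.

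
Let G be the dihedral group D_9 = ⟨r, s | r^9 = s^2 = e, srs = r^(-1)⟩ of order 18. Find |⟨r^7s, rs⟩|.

|⟨r^7s⟩| = 2 and |⟨rs⟩| = 2, so |H| is a multiple of lcm(2, 2) = 2 and divides |G| = 18.
Closing under the operation: H = {e, r^3, r^6, rs, r^4s, r^7s}, so |H| = 6.

6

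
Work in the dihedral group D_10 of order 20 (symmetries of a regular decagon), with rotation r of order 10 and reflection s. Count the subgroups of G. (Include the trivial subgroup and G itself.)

22

|G| = 20, so by Lagrange every subgroup order divides 20. Divisors: 1, 2, 4, 5, 10, 20.
Subgroups by order — order 1: 1; order 2: 11; order 4: 5; order 5: 1; order 10: 3; order 20: 1.
Total: 1 + 11 + 5 + 1 + 3 + 1 = 22.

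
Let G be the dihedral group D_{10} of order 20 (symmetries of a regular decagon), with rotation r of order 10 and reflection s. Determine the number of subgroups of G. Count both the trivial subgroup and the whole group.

|G| = 20, so by Lagrange every subgroup order divides 20. Divisors: 1, 2, 4, 5, 10, 20.
Subgroups by order — order 1: 1; order 2: 11; order 4: 5; order 5: 1; order 10: 3; order 20: 1.
Total: 1 + 11 + 5 + 1 + 3 + 1 = 22.

22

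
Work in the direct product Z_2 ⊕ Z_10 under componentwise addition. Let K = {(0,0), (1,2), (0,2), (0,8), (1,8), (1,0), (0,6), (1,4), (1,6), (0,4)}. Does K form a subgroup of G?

Yes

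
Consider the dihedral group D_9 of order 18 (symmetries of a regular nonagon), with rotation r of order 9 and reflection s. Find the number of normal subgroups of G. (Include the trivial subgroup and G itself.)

4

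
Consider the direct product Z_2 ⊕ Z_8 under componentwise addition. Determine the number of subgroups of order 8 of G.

|G| = 16 and 8 | 16, so subgroups of order 8 are possible by Lagrange.
The subgroups of order 8 are: {(0,0), (0,1), (0,2), (0,3), (0,4), (0,5), (0,6), (0,7)}; {(0,0), (0,2), (0,4), (0,6), (1,0), (1,2), (1,4), (1,6)}; {(0,0), (0,2), (0,4), (0,6), (1,1), (1,3), (1,5), (1,7)}.
So G has 3 subgroups of order 8.

3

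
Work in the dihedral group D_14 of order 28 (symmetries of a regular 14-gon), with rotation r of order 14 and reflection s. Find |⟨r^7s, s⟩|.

4

|⟨r^7s⟩| = 2 and |⟨s⟩| = 2, so |H| is a multiple of lcm(2, 2) = 2 and divides |G| = 28.
Closing under the operation: H = {e, r^7, s, r^7s}, so |H| = 4.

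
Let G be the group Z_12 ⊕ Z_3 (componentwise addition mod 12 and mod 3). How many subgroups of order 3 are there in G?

4

|G| = 36 and 3 | 36, so subgroups of order 3 are possible by Lagrange.
The subgroups of order 3 are: {(0,0), (0,1), (0,2)}; {(0,0), (4,0), (8,0)}; {(0,0), (4,1), (8,2)}; {(0,0), (4,2), (8,1)}.
So G has 4 subgroups of order 3.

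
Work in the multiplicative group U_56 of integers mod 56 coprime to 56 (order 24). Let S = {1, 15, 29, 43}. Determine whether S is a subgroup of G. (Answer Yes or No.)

|S| = 4 divides |G| = 24, consistent with Lagrange.
S contains the identity, every element's inverse is in S, and S is closed under ·: it is a subgroup.

Yes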